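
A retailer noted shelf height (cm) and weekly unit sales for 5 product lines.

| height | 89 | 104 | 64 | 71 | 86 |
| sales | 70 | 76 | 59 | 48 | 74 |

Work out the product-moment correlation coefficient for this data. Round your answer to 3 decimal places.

0.821

n = 5, Σx = 414, Σy = 327, Σx² = 35270, Σy² = 21937, Σxy = 27682
nΣxy − ΣxΣy = 138410 − 135378 = 3032
nΣx² − (Σx)² = 176350 − 171396 = 4954; nΣy² − (Σy)² = 109685 − 106929 = 2756
r = 3032 / √(4954 × 2756) = 3032 / 3695.0269 ≈ 0.821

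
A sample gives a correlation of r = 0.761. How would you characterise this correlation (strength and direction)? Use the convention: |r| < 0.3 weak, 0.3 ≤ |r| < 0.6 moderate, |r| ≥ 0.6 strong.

strong positive

r = 0.761 > 0 so the relationship is positive.
|r| = 0.761, which falls in the strong range.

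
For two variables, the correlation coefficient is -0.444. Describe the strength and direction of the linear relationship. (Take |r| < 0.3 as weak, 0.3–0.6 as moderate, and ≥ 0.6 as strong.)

r = -0.444 < 0 so the relationship is negative.
|r| = 0.444, which falls in the moderate range.

moderate negative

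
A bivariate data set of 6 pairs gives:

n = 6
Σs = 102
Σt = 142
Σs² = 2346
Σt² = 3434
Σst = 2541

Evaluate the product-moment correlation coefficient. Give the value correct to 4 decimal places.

0.5995

r = (nΣst − ΣsΣt) / √[(nΣs² − (Σs)²)(nΣt² − (Σt)²)]
Numerator: 6×2541 − 102×142 = 762
Denominator: √[(14076 − 10404)(20604 − 20164)] = √[3672 × 440] = 1271.0940
r = 762 / 1271.0940 ≈ 0.5995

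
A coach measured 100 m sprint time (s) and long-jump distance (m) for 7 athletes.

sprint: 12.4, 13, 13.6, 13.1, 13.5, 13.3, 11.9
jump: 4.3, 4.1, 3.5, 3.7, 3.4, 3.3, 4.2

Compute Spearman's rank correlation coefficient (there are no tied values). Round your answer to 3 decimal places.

Rank sprint: 2, 3, 7, 4, 6, 5, 1
Rank jump: 7, 5, 3, 4, 2, 1, 6
d = rank(sprint) − rank(jump): -5, -2, 4, 0, 4, 4, -5; Σd² = 102
ρ = 1 − 6Σd² / [n(n²−1)] = 1 − 6×102 / (7×48) = 1 − 612/336 ≈ -0.821

-0.821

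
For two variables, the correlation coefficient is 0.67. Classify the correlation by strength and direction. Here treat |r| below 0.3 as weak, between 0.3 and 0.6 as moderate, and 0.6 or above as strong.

strong positive

r = 0.67 > 0 so the relationship is positive.
|r| = 0.67, which falls in the strong range.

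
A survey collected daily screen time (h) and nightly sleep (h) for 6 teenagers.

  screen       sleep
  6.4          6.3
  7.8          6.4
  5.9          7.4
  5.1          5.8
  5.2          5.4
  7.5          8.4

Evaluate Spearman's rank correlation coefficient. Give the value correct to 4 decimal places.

0.6571

Rank screen: 4, 6, 3, 1, 2, 5
Rank sleep: 3, 4, 5, 2, 1, 6
d = rank(screen) − rank(sleep): 1, 2, -2, -1, 1, -1; Σd² = 12
ρ = 1 − 6Σd² / [n(n²−1)] = 1 − 6×12 / (6×35) = 1 − 72/210 ≈ 0.6571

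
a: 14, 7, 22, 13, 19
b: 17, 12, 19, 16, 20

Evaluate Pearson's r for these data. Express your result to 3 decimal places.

0.943

n = 5, Σa = 75, Σb = 84, Σa² = 1259, Σb² = 1450, Σab = 1328
nΣab − ΣaΣb = 6640 − 6300 = 340
nΣa² − (Σa)² = 6295 − 5625 = 670; nΣb² − (Σb)² = 7250 − 7056 = 194
r = 340 / √(670 × 194) = 340 / 360.5274 ≈ 0.943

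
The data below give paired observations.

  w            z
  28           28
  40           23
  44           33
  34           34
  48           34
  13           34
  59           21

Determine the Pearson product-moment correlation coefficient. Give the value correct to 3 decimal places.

-0.481

n = 7, Σw = 266, Σz = 207, Σw² = 11430, Σz² = 6311, Σwz = 7625
nΣwz − ΣwΣz = 53375 − 55062 = -1687
nΣw² − (Σw)² = 80010 − 70756 = 9254; nΣz² − (Σz)² = 44177 − 42849 = 1328
r = -1687 / √(9254 × 1328) = -1687 / 3505.6115 ≈ -0.481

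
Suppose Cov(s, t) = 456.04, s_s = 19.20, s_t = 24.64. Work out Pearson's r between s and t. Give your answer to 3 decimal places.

0.964

r = Cov(s,t) / (s_s · s_t) = 456.04 / (19.20 × 24.64)
  = 456.04 / 473.0880 ≈ 0.964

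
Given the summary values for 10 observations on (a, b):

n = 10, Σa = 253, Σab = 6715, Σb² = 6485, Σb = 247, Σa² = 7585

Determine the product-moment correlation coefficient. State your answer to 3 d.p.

r = (nΣab − ΣaΣb) / √[(nΣa² − (Σa)²)(nΣb² − (Σb)²)]
Numerator: 10×6715 − 253×247 = 4659
Denominator: √[(75850 − 64009)(64850 − 61009)] = √[11841 × 3841] = 6743.9811
r = 4659 / 6743.9811 ≈ 0.691

0.691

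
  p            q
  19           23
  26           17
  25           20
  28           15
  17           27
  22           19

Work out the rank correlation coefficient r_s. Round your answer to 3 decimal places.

Rank p: 2, 5, 4, 6, 1, 3
Rank q: 5, 2, 4, 1, 6, 3
d = rank(p) − rank(q): -3, 3, 0, 5, -5, 0; Σd² = 68
ρ = 1 − 6Σd² / [n(n²−1)] = 1 − 6×68 / (6×35) = 1 − 408/210 ≈ -0.943

-0.943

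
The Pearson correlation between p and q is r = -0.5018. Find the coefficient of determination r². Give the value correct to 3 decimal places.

0.252

r² = (-0.5018)² = 0.252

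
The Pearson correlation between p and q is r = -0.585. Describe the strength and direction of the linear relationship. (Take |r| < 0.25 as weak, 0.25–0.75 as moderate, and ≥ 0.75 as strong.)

r = -0.585 < 0 so the relationship is negative.
|r| = 0.585, which falls in the moderate range.

moderate negative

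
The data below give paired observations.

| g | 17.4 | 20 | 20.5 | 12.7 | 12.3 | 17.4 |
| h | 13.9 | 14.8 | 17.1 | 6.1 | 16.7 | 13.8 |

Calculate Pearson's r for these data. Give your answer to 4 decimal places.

n = 6, Σg = 100.3, Σh = 82.4, Σg² = 1738.35, Σh² = 1211.2, Σgh = 1411.41
nΣgh − ΣgΣh = 8468.46 − 8264.72 = 203.74
nΣg² − (Σg)² = 10430.1 − 10060.09 = 370.01; nΣh² − (Σh)² = 7267.2 − 6789.76 = 477.44
r = 203.74 / √(370.01 × 477.44) = 203.74 / 420.3065 ≈ 0.4847

0.4847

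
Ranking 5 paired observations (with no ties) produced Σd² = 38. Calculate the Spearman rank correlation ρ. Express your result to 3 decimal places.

-0.900

ρ = 1 − 6Σd² / [n(n²−1)] = 1 − 6×38 / (5×24)
  = 1 − 228/120 = 1 − 1.9000 ≈ -0.900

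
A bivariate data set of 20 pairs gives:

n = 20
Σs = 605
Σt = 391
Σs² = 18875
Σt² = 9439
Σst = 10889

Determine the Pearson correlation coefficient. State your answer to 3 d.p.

r = (nΣst − ΣsΣt) / √[(nΣs² − (Σs)²)(nΣt² − (Σt)²)]
Numerator: 20×10889 − 605×391 = -18775
Denominator: √[(377500 − 366025)(188780 − 152881)] = √[11475 × 35899] = 20296.3303
r = -18775 / 20296.3303 ≈ -0.925

-0.925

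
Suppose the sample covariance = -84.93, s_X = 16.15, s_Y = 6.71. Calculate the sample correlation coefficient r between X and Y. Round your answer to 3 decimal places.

r = Cov(X,Y) / (s_X · s_Y) = -84.93 / (16.15 × 6.71)
  = -84.93 / 108.3665 ≈ -0.784

-0.784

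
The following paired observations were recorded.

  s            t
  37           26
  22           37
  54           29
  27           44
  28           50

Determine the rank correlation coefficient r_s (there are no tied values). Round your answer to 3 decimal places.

Rank s: 4, 1, 5, 2, 3
Rank t: 1, 3, 2, 4, 5
d = rank(s) − rank(t): 3, -2, 3, -2, -2; Σd² = 30
ρ = 1 − 6Σd² / [n(n²−1)] = 1 − 6×30 / (5×24) = 1 − 180/120 ≈ -0.500

-0.500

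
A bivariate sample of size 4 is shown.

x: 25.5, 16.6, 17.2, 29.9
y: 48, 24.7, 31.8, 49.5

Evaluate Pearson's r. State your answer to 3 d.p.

0.954

n = 4, Σx = 89.2, Σy = 154, Σx² = 2115.66, Σy² = 6375.58, Σxy = 3661.03
nΣxy − ΣxΣy = 14644.12 − 13736.8 = 907.32
nΣx² − (Σx)² = 8462.64 − 7956.64 = 506; nΣy² − (Σy)² = 25502.32 − 23716 = 1786.32
r = 907.32 / √(506 × 1786.32) = 907.32 / 950.7249 ≈ 0.954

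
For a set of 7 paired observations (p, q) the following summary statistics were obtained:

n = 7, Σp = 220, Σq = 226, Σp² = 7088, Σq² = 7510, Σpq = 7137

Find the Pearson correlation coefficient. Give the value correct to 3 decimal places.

0.177

r = (nΣpq − ΣpΣq) / √[(nΣp² − (Σp)²)(nΣq² − (Σq)²)]
Numerator: 7×7137 − 220×226 = 239
Denominator: √[(49616 − 48400)(52570 − 51076)] = √[1216 × 1494] = 1347.8516
r = 239 / 1347.8516 ≈ 0.177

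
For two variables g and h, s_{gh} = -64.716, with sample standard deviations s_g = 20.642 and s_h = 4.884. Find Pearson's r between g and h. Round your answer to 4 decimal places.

r = Cov(g,h) / (s_g · s_h) = -64.716 / (20.642 × 4.884)
  = -64.716 / 100.8155 ≈ -0.6419

-0.6419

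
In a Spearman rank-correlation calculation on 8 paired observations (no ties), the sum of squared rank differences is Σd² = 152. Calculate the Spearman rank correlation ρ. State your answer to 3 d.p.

ρ = 1 − 6Σd² / [n(n²−1)] = 1 − 6×152 / (8×63)
  = 1 − 912/504 = 1 − 1.8095 ≈ -0.810

-0.810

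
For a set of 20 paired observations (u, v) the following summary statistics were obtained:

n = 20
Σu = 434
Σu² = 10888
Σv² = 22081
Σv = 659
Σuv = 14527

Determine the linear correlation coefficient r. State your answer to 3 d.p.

r = (nΣuv − ΣuΣv) / √[(nΣu² − (Σu)²)(nΣv² − (Σv)²)]
Numerator: 20×14527 − 434×659 = 4534
Denominator: √[(217760 − 188356)(441620 − 434281)] = √[29404 × 7339] = 14689.9951
r = 4534 / 14689.9951 ≈ 0.309

0.309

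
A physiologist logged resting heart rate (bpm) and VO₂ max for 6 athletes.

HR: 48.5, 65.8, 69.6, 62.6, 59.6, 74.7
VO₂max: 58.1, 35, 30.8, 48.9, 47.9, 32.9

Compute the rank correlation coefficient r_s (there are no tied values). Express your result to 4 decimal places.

-0.8857

Rank HR: 1, 4, 5, 3, 2, 6
Rank VO₂max: 6, 3, 1, 5, 4, 2
d = rank(HR) − rank(VO₂max): -5, 1, 4, -2, -2, 4; Σd² = 66
ρ = 1 − 6Σd² / [n(n²−1)] = 1 − 6×66 / (6×35) = 1 − 396/210 ≈ -0.8857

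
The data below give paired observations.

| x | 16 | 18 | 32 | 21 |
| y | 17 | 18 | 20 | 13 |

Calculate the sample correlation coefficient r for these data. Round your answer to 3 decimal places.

n = 4, Σx = 87, Σy = 68, Σx² = 2045, Σy² = 1182, Σxy = 1509
nΣxy − ΣxΣy = 6036 − 5916 = 120
nΣx² − (Σx)² = 8180 − 7569 = 611; nΣy² − (Σy)² = 4728 − 4624 = 104
r = 120 / √(611 × 104) = 120 / 252.0794 ≈ 0.476

0.476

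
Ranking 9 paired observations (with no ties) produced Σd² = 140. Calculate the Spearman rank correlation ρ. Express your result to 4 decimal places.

-0.1667

ρ = 1 − 6Σd² / [n(n²−1)] = 1 − 6×140 / (9×80)
  = 1 − 840/720 = 1 − 1.16667 ≈ -0.1667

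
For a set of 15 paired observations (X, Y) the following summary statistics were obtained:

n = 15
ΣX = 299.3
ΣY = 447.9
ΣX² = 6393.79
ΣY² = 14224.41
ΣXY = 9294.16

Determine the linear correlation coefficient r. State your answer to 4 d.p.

0.5963

r = (nΣXY − ΣXΣY) / √[(nΣX² − (ΣX)²)(nΣY² − (ΣY)²)]
Numerator: 15×9294.16 − 299.3×447.9 = 5355.93
Denominator: √[(95906.85 − 89580.49)(213366.15 − 200614.41)] = √[6326.36 × 12751.74] = 8981.7647
r = 5355.93 / 8981.7647 ≈ 0.5963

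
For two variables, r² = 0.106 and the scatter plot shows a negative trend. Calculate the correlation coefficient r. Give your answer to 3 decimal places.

|r| = √0.106 = 0.326
The association is negative, so r = −0.326.

-0.326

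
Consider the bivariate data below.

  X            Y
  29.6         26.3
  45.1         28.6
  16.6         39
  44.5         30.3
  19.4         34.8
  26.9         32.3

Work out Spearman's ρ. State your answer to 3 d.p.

Rank X: 4, 6, 1, 5, 2, 3
Rank Y: 1, 2, 6, 3, 5, 4
d = rank(X) − rank(Y): 3, 4, -5, 2, -3, -1; Σd² = 64
ρ = 1 − 6Σd² / [n(n²−1)] = 1 − 6×64 / (6×35) = 1 − 384/210 ≈ -0.829

-0.829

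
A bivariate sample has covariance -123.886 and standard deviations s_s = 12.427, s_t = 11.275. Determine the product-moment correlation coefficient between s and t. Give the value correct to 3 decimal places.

-0.884

r = Cov(s,t) / (s_s · s_t) = -123.886 / (12.427 × 11.275)
  = -123.886 / 140.1144 ≈ -0.884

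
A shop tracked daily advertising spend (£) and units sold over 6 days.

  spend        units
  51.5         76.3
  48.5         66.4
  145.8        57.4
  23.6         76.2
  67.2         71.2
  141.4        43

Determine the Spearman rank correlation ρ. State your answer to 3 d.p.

-0.657

Rank spend: 3, 2, 6, 1, 4, 5
Rank units: 6, 3, 2, 5, 4, 1
d = rank(spend) − rank(units): -3, -1, 4, -4, 0, 4; Σd² = 58
ρ = 1 − 6Σd² / [n(n²−1)] = 1 − 6×58 / (6×35) = 1 − 348/210 ≈ -0.657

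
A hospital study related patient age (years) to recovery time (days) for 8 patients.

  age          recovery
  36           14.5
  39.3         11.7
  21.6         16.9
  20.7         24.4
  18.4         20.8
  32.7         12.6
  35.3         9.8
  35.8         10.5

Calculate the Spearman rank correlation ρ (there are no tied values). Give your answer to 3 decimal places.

-0.690

Rank age: 7, 8, 3, 2, 1, 4, 5, 6
Rank recovery: 5, 3, 6, 8, 7, 4, 1, 2
d = rank(age) − rank(recovery): 2, 5, -3, -6, -6, 0, 4, 4; Σd² = 142
ρ = 1 − 6Σd² / [n(n²−1)] = 1 − 6×142 / (8×63) = 1 − 852/504 ≈ -0.690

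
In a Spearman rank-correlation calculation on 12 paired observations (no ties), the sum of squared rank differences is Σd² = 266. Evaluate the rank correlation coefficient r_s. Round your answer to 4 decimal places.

0.0699

ρ = 1 − 6Σd² / [n(n²−1)] = 1 − 6×266 / (12×143)
  = 1 − 1596/1716 = 1 − 0.93007 ≈ 0.0699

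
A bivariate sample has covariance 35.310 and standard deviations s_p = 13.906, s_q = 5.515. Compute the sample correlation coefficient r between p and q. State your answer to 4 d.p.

r = Cov(p,q) / (s_p · s_q) = 35.310 / (13.906 × 5.515)
  = 35.310 / 76.6916 ≈ 0.4604

0.4604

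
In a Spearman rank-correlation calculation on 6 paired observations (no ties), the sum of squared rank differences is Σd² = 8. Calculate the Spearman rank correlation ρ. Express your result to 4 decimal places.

ρ = 1 − 6Σd² / [n(n²−1)] = 1 − 6×8 / (6×35)
  = 1 − 48/210 = 1 − 0.22857 ≈ 0.7714

0.7714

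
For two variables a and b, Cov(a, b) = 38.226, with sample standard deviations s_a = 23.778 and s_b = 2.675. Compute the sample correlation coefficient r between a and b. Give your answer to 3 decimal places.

0.601

r = Cov(a,b) / (s_a · s_b) = 38.226 / (23.778 × 2.675)
  = 38.226 / 63.6061 ≈ 0.601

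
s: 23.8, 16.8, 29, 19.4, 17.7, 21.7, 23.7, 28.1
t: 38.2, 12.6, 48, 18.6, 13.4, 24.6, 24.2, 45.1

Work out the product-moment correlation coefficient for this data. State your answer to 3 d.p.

n = 8, Σs = 180.2, Σt = 224.7, Σs² = 4201.52, Σt² = 7672.33, Σst = 5485.53
nΣst − ΣsΣt = 43884.24 − 40490.94 = 3393.3
nΣs² − (Σs)² = 33612.16 − 32472.04 = 1140.12; nΣt² − (Σt)² = 61378.64 − 50490.09 = 10888.55
r = 3393.3 / √(1140.12 × 10888.55) = 3393.3 / 3523.3867 ≈ 0.963

0.963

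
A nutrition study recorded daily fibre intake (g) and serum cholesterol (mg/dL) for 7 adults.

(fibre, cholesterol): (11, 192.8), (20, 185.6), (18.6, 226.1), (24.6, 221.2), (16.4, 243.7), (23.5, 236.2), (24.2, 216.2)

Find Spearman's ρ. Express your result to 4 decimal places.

Rank fibre: 1, 4, 3, 7, 2, 5, 6
Rank cholesterol: 2, 1, 5, 4, 7, 6, 3
d = rank(fibre) − rank(cholesterol): -1, 3, -2, 3, -5, -1, 3; Σd² = 58
ρ = 1 − 6Σd² / [n(n²−1)] = 1 − 6×58 / (7×48) = 1 − 348/336 ≈ -0.0357

-0.0357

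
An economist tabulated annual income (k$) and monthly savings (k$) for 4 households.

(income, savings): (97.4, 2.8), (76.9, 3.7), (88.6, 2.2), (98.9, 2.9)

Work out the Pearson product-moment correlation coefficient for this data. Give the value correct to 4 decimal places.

-0.5476

n = 4, Σx = 361.8, Σy = 11.6, Σx² = 33031.54, Σy² = 34.78, Σxy = 1038.98
nΣxy − ΣxΣy = 4155.92 − 4196.88 = -40.96
nΣx² − (Σx)² = 132126.16 − 130899.24 = 1226.92; nΣy² − (Σy)² = 139.12 − 134.56 = 4.56
r = -40.96 / √(1226.92 × 4.56) = -40.96 / 74.7981 ≈ -0.5476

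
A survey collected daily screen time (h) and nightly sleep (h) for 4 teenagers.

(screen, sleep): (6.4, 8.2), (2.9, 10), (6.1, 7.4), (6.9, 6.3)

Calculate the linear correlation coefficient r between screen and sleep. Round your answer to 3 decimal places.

n = 4, Σx = 22.3, Σy = 31.9, Σx² = 134.19, Σy² = 261.69, Σxy = 170.09
nΣxy − ΣxΣy = 680.36 − 711.37 = -31.01
nΣx² − (Σx)² = 536.76 − 497.29 = 39.47; nΣy² − (Σy)² = 1046.76 − 1017.61 = 29.15
r = -31.01 / √(39.47 × 29.15) = -31.01 / 33.9198 ≈ -0.914

-0.914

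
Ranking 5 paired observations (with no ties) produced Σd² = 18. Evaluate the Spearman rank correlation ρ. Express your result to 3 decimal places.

0.100

ρ = 1 − 6Σd² / [n(n²−1)] = 1 − 6×18 / (5×24)
  = 1 − 108/120 = 1 − 0.9000 ≈ 0.100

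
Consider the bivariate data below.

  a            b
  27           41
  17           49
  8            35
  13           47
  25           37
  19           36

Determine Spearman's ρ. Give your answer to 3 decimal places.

Rank a: 6, 3, 1, 2, 5, 4
Rank b: 4, 6, 1, 5, 3, 2
d = rank(a) − rank(b): 2, -3, 0, -3, 2, 2; Σd² = 30
ρ = 1 − 6Σd² / [n(n²−1)] = 1 − 6×30 / (6×35) = 1 − 180/210 ≈ 0.143

0.143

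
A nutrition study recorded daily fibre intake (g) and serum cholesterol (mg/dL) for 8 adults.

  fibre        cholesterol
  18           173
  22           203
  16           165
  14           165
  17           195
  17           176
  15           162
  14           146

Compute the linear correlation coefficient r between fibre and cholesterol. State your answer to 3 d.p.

0.847

n = 8, Σx = 133, Σy = 1385, Σx² = 2259, Σy² = 242149, Σxy = 23311
nΣxy − ΣxΣy = 186488 − 184205 = 2283
nΣx² − (Σx)² = 18072 − 17689 = 383; nΣy² − (Σy)² = 1937192 − 1918225 = 18967
r = 2283 / √(383 × 18967) = 2283 / 2695.2479 ≈ 0.847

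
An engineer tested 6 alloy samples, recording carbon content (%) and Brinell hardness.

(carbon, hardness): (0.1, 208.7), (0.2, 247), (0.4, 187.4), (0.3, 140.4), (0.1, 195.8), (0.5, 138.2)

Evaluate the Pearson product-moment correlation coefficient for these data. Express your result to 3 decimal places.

n = 6, Σx = 1.6, Σy = 1117.5, Σx² = 0.56, Σy² = 216832.49, Σxy = 276.03
nΣxy − ΣxΣy = 1656.18 − 1788 = -131.82
nΣx² − (Σx)² = 3.36 − 2.56 = 0.8; nΣy² − (Σy)² = 1300994.94 − 1248806.25 = 52188.69
r = -131.82 / √(0.8 × 52188.69) = -131.82 / 204.3305 ≈ -0.645

-0.645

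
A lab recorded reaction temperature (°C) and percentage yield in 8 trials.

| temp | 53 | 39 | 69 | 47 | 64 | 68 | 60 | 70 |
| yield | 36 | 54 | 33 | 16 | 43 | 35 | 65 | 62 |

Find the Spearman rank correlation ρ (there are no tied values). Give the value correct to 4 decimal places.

Rank temp: 3, 1, 7, 2, 5, 6, 4, 8
Rank yield: 4, 6, 2, 1, 5, 3, 8, 7
d = rank(temp) − rank(yield): -1, -5, 5, 1, 0, 3, -4, 1; Σd² = 78
ρ = 1 − 6Σd² / [n(n²−1)] = 1 − 6×78 / (8×63) = 1 − 468/504 ≈ 0.0714

0.0714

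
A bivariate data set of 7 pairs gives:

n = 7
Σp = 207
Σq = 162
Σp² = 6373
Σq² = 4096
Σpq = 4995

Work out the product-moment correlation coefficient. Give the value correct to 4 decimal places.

0.6919

r = (nΣpq − ΣpΣq) / √[(nΣp² − (Σp)²)(nΣq² − (Σq)²)]
Numerator: 7×4995 − 207×162 = 1431
Denominator: √[(44611 − 42849)(28672 − 26244)] = √[1762 × 2428] = 2068.3655
r = 1431 / 2068.3655 ≈ 0.6919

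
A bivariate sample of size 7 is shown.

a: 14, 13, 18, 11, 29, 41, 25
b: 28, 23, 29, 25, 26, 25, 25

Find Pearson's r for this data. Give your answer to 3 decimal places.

-0.094

n = 7, Σa = 151, Σb = 181, Σa² = 3957, Σb² = 4705, Σab = 3892
nΣab − ΣaΣb = 27244 − 27331 = -87
nΣa² − (Σa)² = 27699 − 22801 = 4898; nΣb² − (Σb)² = 32935 − 32761 = 174
r = -87 / √(4898 × 174) = -87 / 923.1750 ≈ -0.094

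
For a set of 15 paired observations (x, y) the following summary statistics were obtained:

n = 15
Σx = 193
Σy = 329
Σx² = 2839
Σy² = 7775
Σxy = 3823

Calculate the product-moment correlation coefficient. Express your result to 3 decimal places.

-0.920

r = (nΣxy − ΣxΣy) / √[(nΣx² − (Σx)²)(nΣy² − (Σy)²)]
Numerator: 15×3823 − 193×329 = -6152
Denominator: √[(42585 − 37249)(116625 − 108241)] = √[5336 × 8384] = 6688.5741
r = -6152 / 6688.5741 ≈ -0.920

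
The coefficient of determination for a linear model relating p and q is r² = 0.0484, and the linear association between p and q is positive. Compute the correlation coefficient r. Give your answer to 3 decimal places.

0.220

|r| = √0.0484 = 0.220
The association is positive, so r = 0.220.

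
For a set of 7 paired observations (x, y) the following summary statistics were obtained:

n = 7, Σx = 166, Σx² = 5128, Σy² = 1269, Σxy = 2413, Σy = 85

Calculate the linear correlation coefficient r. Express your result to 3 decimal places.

0.748

r = (nΣxy − ΣxΣy) / √[(nΣx² − (Σx)²)(nΣy² − (Σy)²)]
Numerator: 7×2413 − 166×85 = 2781
Denominator: √[(35896 − 27556)(8883 − 7225)] = √[8340 × 1658] = 3718.5642
r = 2781 / 3718.5642 ≈ 0.748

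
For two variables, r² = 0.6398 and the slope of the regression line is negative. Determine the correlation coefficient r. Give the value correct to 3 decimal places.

|r| = √0.6398 = 0.800
The association is negative, so r = −0.800.

-0.800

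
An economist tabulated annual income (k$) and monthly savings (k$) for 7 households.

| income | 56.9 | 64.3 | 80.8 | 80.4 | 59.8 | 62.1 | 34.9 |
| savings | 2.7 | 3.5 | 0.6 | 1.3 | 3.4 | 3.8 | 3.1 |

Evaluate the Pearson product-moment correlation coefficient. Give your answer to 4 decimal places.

-0.6633

n = 7, Σx = 439.2, Σy = 18.4, Σx² = 29015.36, Σy² = 57.2, Σxy = 1079.17
nΣxy − ΣxΣy = 7554.19 − 8081.28 = -527.09
nΣx² − (Σx)² = 203107.52 − 192896.64 = 10210.88; nΣy² − (Σy)² = 400.4 − 338.56 = 61.84
r = -527.09 / √(10210.88 × 61.84) = -527.09 / 794.6325 ≈ -0.6633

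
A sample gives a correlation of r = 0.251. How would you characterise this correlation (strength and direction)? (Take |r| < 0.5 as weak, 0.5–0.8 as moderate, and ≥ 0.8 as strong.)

r = 0.251 > 0 so the relationship is positive.
|r| = 0.251, which falls in the weak range.

weak positive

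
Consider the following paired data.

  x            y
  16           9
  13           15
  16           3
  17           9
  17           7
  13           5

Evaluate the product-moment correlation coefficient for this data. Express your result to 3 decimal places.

-0.311

n = 6, Σx = 92, Σy = 48, Σx² = 1428, Σy² = 470, Σxy = 724
nΣxy − ΣxΣy = 4344 − 4416 = -72
nΣx² − (Σx)² = 8568 − 8464 = 104; nΣy² − (Σy)² = 2820 − 2304 = 516
r = -72 / √(104 × 516) = -72 / 231.6549 ≈ -0.311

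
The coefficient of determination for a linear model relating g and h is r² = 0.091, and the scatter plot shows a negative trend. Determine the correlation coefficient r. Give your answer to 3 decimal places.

-0.302

|r| = √0.091 = 0.302
The association is negative, so r = −0.302.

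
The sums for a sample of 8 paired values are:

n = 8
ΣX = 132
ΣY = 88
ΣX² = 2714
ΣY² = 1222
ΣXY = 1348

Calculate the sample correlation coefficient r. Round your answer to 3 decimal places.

-0.282

r = (nΣXY − ΣXΣY) / √[(nΣX² − (ΣX)²)(nΣY² − (ΣY)²)]
Numerator: 8×1348 − 132×88 = -832
Denominator: √[(21712 − 17424)(9776 − 7744)] = √[4288 × 2032] = 2951.8157
r = -832 / 2951.8157 ≈ -0.282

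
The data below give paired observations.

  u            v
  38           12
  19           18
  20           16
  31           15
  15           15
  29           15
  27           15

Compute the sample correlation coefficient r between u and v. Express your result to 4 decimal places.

n = 7, Σu = 179, Σv = 106, Σu² = 4961, Σv² = 1624, Σuv = 2648
nΣuv − ΣuΣv = 18536 − 18974 = -438
nΣu² − (Σu)² = 34727 − 32041 = 2686; nΣv² − (Σv)² = 11368 − 11236 = 132
r = -438 / √(2686 × 132) = -438 / 595.4427 ≈ -0.7356

-0.7356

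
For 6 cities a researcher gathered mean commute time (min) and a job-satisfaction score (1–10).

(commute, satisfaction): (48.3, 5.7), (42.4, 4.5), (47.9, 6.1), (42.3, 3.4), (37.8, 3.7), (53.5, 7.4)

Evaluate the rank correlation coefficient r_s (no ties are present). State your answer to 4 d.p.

0.8857

Rank commute: 5, 3, 4, 2, 1, 6
Rank satisfaction: 4, 3, 5, 1, 2, 6
d = rank(commute) − rank(satisfaction): 1, 0, -1, 1, -1, 0; Σd² = 4
ρ = 1 − 6Σd² / [n(n²−1)] = 1 − 6×4 / (6×35) = 1 − 24/210 ≈ 0.8857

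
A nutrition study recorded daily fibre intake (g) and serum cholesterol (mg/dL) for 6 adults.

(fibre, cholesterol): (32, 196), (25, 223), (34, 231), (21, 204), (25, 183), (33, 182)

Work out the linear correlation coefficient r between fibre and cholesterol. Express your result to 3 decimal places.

0.051

n = 6, Σx = 170, Σy = 1219, Σx² = 4960, Σy² = 249735, Σxy = 34566
nΣxy − ΣxΣy = 207396 − 207230 = 166
nΣx² − (Σx)² = 29760 − 28900 = 860; nΣy² − (Σy)² = 1498410 − 1485961 = 12449
r = 166 / √(860 × 12449) = 166 / 3272.0238 ≈ 0.051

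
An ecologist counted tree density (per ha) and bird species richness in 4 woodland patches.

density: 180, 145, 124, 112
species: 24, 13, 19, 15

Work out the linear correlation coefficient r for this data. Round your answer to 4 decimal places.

0.6523

n = 4, Σx = 561, Σy = 71, Σx² = 81345, Σy² = 1331, Σxy = 10241
nΣxy − ΣxΣy = 40964 − 39831 = 1133
nΣx² − (Σx)² = 325380 − 314721 = 10659; nΣy² − (Σy)² = 5324 − 5041 = 283
r = 1133 / √(10659 × 283) = 1133 / 1736.8066 ≈ 0.6523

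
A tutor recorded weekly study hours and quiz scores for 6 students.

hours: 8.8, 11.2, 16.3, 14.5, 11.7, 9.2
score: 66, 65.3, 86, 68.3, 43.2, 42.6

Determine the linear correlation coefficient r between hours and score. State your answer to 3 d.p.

n = 6, Σx = 71.7, Σy = 371.4, Σx² = 900.35, Σy² = 24361.98, Σxy = 4601.67
nΣxy − ΣxΣy = 27610.02 − 26629.38 = 980.64
nΣx² − (Σx)² = 5402.1 − 5140.89 = 261.21; nΣy² − (Σy)² = 146171.88 − 137937.96 = 8233.92
r = 980.64 / √(261.21 × 8233.92) = 980.64 / 1466.5545 ≈ 0.669

0.669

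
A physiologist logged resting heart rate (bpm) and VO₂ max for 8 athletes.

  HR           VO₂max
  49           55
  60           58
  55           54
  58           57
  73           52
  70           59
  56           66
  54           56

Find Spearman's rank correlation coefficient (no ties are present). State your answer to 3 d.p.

Rank HR: 1, 6, 3, 5, 8, 7, 4, 2
Rank VO₂max: 3, 6, 2, 5, 1, 7, 8, 4
d = rank(HR) − rank(VO₂max): -2, 0, 1, 0, 7, 0, -4, -2; Σd² = 74
ρ = 1 − 6Σd² / [n(n²−1)] = 1 − 6×74 / (8×63) = 1 − 444/504 ≈ 0.119

0.119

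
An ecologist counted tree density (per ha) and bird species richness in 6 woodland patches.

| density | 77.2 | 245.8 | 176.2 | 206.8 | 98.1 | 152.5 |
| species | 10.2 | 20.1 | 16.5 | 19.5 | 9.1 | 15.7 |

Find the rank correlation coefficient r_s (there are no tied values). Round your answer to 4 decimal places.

Rank density: 1, 6, 4, 5, 2, 3
Rank species: 2, 6, 4, 5, 1, 3
d = rank(density) − rank(species): -1, 0, 0, 0, 1, 0; Σd² = 2
ρ = 1 − 6Σd² / [n(n²−1)] = 1 − 6×2 / (6×35) = 1 − 12/210 ≈ 0.9429

0.9429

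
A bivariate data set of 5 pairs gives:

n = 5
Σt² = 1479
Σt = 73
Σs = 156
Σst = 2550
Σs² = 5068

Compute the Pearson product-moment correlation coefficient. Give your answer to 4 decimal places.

r = (nΣst − ΣsΣt) / √[(nΣs² − (Σs)²)(nΣt² − (Σt)²)]
Numerator: 5×2550 − 156×73 = 1362
Denominator: √[(25340 − 24336)(7395 − 5329)] = √[1004 × 2066] = 1440.2305
r = 1362 / 1440.2305 ≈ 0.9457

0.9457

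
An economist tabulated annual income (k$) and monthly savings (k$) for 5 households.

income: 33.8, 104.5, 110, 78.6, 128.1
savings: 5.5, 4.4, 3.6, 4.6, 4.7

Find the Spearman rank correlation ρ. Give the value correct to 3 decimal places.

-0.400

Rank income: 1, 3, 4, 2, 5
Rank savings: 5, 2, 1, 3, 4
d = rank(income) − rank(savings): -4, 1, 3, -1, 1; Σd² = 28
ρ = 1 − 6Σd² / [n(n²−1)] = 1 − 6×28 / (5×24) = 1 − 168/120 ≈ -0.400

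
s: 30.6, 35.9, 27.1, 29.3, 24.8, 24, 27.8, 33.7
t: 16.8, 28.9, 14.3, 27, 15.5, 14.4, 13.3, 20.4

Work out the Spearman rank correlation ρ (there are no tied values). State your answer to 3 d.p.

0.714

Rank s: 6, 8, 3, 5, 2, 1, 4, 7
Rank t: 5, 8, 2, 7, 4, 3, 1, 6
d = rank(s) − rank(t): 1, 0, 1, -2, -2, -2, 3, 1; Σd² = 24
ρ = 1 − 6Σd² / [n(n²−1)] = 1 − 6×24 / (8×63) = 1 − 144/504 ≈ 0.714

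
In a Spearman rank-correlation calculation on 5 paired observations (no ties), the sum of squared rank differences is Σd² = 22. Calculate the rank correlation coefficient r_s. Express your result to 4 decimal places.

ρ = 1 − 6Σd² / [n(n²−1)] = 1 − 6×22 / (5×24)
  = 1 − 132/120 = 1 − 1.10000 ≈ -0.1000

-0.1000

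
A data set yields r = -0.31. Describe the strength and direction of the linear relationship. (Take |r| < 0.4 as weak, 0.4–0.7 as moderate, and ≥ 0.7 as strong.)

r = -0.31 < 0 so the relationship is negative.
|r| = 0.31, which falls in the weak range.

weak negative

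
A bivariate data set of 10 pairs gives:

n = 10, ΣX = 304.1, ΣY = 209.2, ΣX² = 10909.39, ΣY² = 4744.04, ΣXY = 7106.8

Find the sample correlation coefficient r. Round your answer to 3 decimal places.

0.953

r = (nΣXY − ΣXΣY) / √[(nΣX² − (ΣX)²)(nΣY² − (ΣY)²)]
Numerator: 10×7106.8 − 304.1×209.2 = 7450.28
Denominator: √[(109093.9 − 92476.81)(47440.4 − 43764.64)] = √[16617.09 × 3675.76] = 7815.3973
r = 7450.28 / 7815.3973 ≈ 0.953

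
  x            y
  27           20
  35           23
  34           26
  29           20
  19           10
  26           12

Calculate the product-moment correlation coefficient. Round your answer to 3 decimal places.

0.907

n = 6, Σx = 170, Σy = 111, Σx² = 4988, Σy² = 2249, Σxy = 3311
nΣxy − ΣxΣy = 19866 − 18870 = 996
nΣx² − (Σx)² = 29928 − 28900 = 1028; nΣy² − (Σy)² = 13494 − 12321 = 1173
r = 996 / √(1028 × 1173) = 996 / 1098.1093 ≈ 0.907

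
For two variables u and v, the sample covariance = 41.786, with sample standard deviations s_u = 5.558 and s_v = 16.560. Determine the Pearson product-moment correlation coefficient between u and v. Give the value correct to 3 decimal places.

0.454

r = Cov(u,v) / (s_u · s_v) = 41.786 / (5.558 × 16.560)
  = 41.786 / 92.0405 ≈ 0.454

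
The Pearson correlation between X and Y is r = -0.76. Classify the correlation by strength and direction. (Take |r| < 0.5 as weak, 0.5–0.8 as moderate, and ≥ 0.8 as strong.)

r = -0.76 < 0 so the relationship is negative.
|r| = 0.76, which falls in the moderate range.

moderate negative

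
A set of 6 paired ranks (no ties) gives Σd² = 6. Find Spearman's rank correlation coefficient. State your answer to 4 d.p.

ρ = 1 − 6Σd² / [n(n²−1)] = 1 − 6×6 / (6×35)
  = 1 − 36/210 = 1 − 0.17143 ≈ 0.8286

0.8286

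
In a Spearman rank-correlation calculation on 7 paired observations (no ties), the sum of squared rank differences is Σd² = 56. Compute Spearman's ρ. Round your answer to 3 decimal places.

0.000

ρ = 1 − 6Σd² / [n(n²−1)] = 1 − 6×56 / (7×48)
  = 1 − 336/336 = 1 − 1.0000 ≈ 0.000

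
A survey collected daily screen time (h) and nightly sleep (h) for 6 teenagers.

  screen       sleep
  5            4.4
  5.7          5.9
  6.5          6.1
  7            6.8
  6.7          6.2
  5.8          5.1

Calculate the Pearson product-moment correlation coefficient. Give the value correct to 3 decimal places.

n = 6, Σx = 36.7, Σy = 34.5, Σx² = 227.27, Σy² = 202.07, Σxy = 214
nΣxy − ΣxΣy = 1284 − 1266.15 = 17.85
nΣx² − (Σx)² = 1363.62 − 1346.89 = 16.73; nΣy² − (Σy)² = 1212.42 − 1190.25 = 22.17
r = 17.85 / √(16.73 × 22.17) = 17.85 / 19.2589 ≈ 0.927

0.927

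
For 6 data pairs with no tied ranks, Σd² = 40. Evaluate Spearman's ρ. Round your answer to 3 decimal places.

ρ = 1 − 6Σd² / [n(n²−1)] = 1 − 6×40 / (6×35)
  = 1 − 240/210 = 1 − 1.1429 ≈ -0.143

-0.143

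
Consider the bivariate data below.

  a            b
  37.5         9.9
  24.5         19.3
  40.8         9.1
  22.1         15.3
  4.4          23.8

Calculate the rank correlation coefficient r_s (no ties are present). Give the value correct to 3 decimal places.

-0.900

Rank a: 4, 3, 5, 2, 1
Rank b: 2, 4, 1, 3, 5
d = rank(a) − rank(b): 2, -1, 4, -1, -4; Σd² = 38
ρ = 1 − 6Σd² / [n(n²−1)] = 1 − 6×38 / (5×24) = 1 − 228/120 ≈ -0.900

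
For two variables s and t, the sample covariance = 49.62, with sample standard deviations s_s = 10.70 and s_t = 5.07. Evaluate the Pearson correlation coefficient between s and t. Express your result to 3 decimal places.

r = Cov(s,t) / (s_s · s_t) = 49.62 / (10.70 × 5.07)
  = 49.62 / 54.2490 ≈ 0.915

0.915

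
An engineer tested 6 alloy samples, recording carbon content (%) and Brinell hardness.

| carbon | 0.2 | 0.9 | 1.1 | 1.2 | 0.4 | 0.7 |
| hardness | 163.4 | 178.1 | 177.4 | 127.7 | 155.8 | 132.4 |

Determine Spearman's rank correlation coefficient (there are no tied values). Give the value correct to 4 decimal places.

-0.1429

Rank carbon: 1, 4, 5, 6, 2, 3
Rank hardness: 4, 6, 5, 1, 3, 2
d = rank(carbon) − rank(hardness): -3, -2, 0, 5, -1, 1; Σd² = 40
ρ = 1 − 6Σd² / [n(n²−1)] = 1 − 6×40 / (6×35) = 1 − 240/210 ≈ -0.1429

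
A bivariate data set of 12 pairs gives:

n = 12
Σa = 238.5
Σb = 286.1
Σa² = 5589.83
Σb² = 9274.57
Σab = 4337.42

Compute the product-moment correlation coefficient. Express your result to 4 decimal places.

r = (nΣab − ΣaΣb) / √[(nΣa² − (Σa)²)(nΣb² − (Σb)²)]
Numerator: 12×4337.42 − 238.5×286.1 = -16185.81
Denominator: √[(67077.96 − 56882.25)(111294.84 − 81853.21)] = √[10195.71 × 29441.63] = 17325.6550
r = -16185.81 / 17325.6550 ≈ -0.9342

-0.9342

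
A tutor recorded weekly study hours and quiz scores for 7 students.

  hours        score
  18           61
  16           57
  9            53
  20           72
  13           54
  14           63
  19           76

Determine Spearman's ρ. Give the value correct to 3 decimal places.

Rank hours: 5, 4, 1, 7, 2, 3, 6
Rank score: 4, 3, 1, 6, 2, 5, 7
d = rank(hours) − rank(score): 1, 1, 0, 1, 0, -2, -1; Σd² = 8
ρ = 1 − 6Σd² / [n(n²−1)] = 1 − 6×8 / (7×48) = 1 − 48/336 ≈ 0.857

0.857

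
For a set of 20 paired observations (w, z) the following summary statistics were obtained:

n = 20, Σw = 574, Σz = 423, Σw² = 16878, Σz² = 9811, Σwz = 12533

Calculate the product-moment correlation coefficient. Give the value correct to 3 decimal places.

0.665

r = (nΣwz − ΣwΣz) / √[(nΣw² − (Σw)²)(nΣz² − (Σz)²)]
Numerator: 20×12533 − 574×423 = 7858
Denominator: √[(337560 − 329476)(196220 − 178929)] = √[8084 × 17291] = 11822.8780
r = 7858 / 11822.8780 ≈ 0.665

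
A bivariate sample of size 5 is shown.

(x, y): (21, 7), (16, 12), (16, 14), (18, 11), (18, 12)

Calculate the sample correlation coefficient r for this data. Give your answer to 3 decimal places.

-0.933

n = 5, Σx = 89, Σy = 56, Σx² = 1601, Σy² = 654, Σxy = 977
nΣxy − ΣxΣy = 4885 − 4984 = -99
nΣx² − (Σx)² = 8005 − 7921 = 84; nΣy² − (Σy)² = 3270 − 3136 = 134
r = -99 / √(84 × 134) = -99 / 106.0943 ≈ -0.933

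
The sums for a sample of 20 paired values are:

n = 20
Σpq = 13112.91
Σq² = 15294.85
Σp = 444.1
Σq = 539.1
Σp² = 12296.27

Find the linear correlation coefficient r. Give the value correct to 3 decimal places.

r = (nΣpq − ΣpΣq) / √[(nΣp² − (Σp)²)(nΣq² − (Σq)²)]
Numerator: 20×13112.91 − 444.1×539.1 = 22843.89
Denominator: √[(245925.4 − 197224.81)(305897 − 290628.81)] = √[48700.59 × 15268.19] = 27268.4774
r = 22843.89 / 27268.4774 ≈ 0.838

0.838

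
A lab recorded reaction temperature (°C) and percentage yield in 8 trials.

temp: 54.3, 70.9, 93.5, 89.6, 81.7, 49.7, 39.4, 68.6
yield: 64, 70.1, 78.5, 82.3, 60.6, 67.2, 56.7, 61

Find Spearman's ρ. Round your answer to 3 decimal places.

0.643

Rank temp: 3, 5, 8, 7, 6, 2, 1, 4
Rank yield: 4, 6, 7, 8, 2, 5, 1, 3
d = rank(temp) − rank(yield): -1, -1, 1, -1, 4, -3, 0, 1; Σd² = 30
ρ = 1 − 6Σd² / [n(n²−1)] = 1 − 6×30 / (8×63) = 1 − 180/504 ≈ 0.643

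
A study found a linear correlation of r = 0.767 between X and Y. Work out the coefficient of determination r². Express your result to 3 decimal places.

r² = (0.767)² = 0.588

0.588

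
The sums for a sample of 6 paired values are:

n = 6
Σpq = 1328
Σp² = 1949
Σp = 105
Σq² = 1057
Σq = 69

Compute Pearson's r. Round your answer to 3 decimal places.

r = (nΣpq − ΣpΣq) / √[(nΣp² − (Σp)²)(nΣq² − (Σq)²)]
Numerator: 6×1328 − 105×69 = 723
Denominator: √[(11694 − 11025)(6342 − 4761)] = √[669 × 1581] = 1028.4401
r = 723 / 1028.4401 ≈ 0.703

0.703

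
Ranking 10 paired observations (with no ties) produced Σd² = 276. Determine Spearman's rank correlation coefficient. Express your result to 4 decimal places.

-0.6727

ρ = 1 − 6Σd² / [n(n²−1)] = 1 − 6×276 / (10×99)
  = 1 − 1656/990 = 1 − 1.67273 ≈ -0.6727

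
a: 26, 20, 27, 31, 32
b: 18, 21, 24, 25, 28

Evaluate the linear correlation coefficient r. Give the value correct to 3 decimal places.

0.709

n = 5, Σa = 136, Σb = 116, Σa² = 3790, Σb² = 2750, Σab = 3207
nΣab − ΣaΣb = 16035 − 15776 = 259
nΣa² − (Σa)² = 18950 − 18496 = 454; nΣb² − (Σb)² = 13750 − 13456 = 294
r = 259 / √(454 × 294) = 259 / 365.3437 ≈ 0.709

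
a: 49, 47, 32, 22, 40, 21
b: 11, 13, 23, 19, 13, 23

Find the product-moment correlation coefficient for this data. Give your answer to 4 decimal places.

n = 6, Σa = 211, Σb = 102, Σa² = 8159, Σb² = 1878, Σab = 3307
nΣab − ΣaΣb = 19842 − 21522 = -1680
nΣa² − (Σa)² = 48954 − 44521 = 4433; nΣb² − (Σb)² = 11268 − 10404 = 864
r = -1680 / √(4433 × 864) = -1680 / 1957.0672 ≈ -0.8584

-0.8584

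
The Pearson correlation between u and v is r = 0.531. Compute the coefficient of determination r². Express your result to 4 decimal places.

0.2820

r² = (0.531)² = 0.2820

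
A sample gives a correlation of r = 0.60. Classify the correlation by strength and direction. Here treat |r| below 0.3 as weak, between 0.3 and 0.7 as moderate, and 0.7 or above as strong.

moderate positive

r = 0.60 > 0 so the relationship is positive.
|r| = 0.60, which falls in the moderate range.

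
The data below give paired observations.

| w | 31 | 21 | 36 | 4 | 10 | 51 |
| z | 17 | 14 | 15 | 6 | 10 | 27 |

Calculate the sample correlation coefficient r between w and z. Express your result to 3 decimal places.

n = 6, Σw = 153, Σz = 89, Σw² = 5415, Σz² = 1575, Σwz = 2862
nΣwz − ΣwΣz = 17172 − 13617 = 3555
nΣw² − (Σw)² = 32490 − 23409 = 9081; nΣz² − (Σz)² = 9450 − 7921 = 1529
r = 3555 / √(9081 × 1529) = 3555 / 3726.2379 ≈ 0.954

0.954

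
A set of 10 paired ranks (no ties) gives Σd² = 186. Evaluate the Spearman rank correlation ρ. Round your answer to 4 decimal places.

-0.1273

ρ = 1 − 6Σd² / [n(n²−1)] = 1 − 6×186 / (10×99)
  = 1 − 1116/990 = 1 − 1.12727 ≈ -0.1273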